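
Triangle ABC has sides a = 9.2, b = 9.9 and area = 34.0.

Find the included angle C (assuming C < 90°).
Area = ½ab·sin(C)  →  sin(C) = 2·Area/(ab)
sin(C) = 2·34.0/(9.2·9.9) = 0.746596
C = arcsin(0.746596) = 48.3°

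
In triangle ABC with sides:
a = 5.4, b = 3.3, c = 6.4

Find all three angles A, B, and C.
By the law of cosines:
cos(A) = (b² + c² - a²)/(2bc) = 0.537169  →  A = 57.51°
cos(B) = (a² + c² - b²)/(2ac) = 0.856916  →  B = 31.03°
cos(C) = (a² + b² - c²)/(2ab) = -0.025533  →  C = 91.46°
Check: A + B + C = 180.0° ✓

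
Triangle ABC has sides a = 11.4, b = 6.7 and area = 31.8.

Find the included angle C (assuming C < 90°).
Area = ½ab·sin(C)  →  sin(C) = 2·Area/(ab)
sin(C) = 2·31.8/(11.4·6.7) = 0.832679
C = arcsin(0.832679) = 56.37°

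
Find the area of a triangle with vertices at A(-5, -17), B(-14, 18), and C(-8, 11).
Using the coordinate formula: Area = (1/2)|x₁(y₂-y₃) + x₂(y₃-y₁) + x₃(y₁-y₂)|
Area = (1/2)|(-5)(18-11) + (-14)(11-(-17)) + (-8)((-17)-18)|
Area = (1/2)|(-5)*7 + (-14)*28 + (-8)*(-35)|
Area = (1/2)|(-35) + (-392) + 280|
Area = (1/2)*147 = 73.50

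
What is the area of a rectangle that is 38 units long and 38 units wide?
Area = length * width
Area = 38 * 38
Area = 1444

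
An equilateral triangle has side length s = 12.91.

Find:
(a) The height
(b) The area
(a) Height h = s·√3/2 = 12.91·√3/2 = 11.18
(b) Area = (√3/4)·s² = (√3/4)·12.91² = (√3/4)·166.668 = 72.17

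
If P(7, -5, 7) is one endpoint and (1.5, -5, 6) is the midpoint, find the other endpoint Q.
Q = (2×1.5 - 7, 2×(-5) - (-5), 2×6 - 7) = (-4, -5, 5)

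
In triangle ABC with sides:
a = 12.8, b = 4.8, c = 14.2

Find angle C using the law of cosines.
cos(C) = (a² + b² - c²)/(2ab)
cos(C) = (12.8² + 4.8² - 14.2²)/(2·12.8·4.8) = -14.76/122.88 = -0.120117
C = arccos(-0.120117) = 96.9°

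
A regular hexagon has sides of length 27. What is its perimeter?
Perimeter = number of sides * side length
Perimeter = 6 * 27
Perimeter = 162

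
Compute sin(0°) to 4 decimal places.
sin(0 degrees) = 0
Decimal approximation: 0.0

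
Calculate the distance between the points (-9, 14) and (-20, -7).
Using the distance formula: d = sqrt((x₂-x₁)² + (y₂-y₁)²)
dx = (-20) - (-9) = -11
dy = (-7) - 14 = -21
d = sqrt((-11)² + (-21)²) = sqrt(121 + 441) = sqrt(562) = 23.71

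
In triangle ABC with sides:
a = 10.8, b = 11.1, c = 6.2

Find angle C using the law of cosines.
cos(C) = (a² + b² - c²)/(2ab)
cos(C) = (10.8² + 11.1² - 6.2²)/(2·10.8·11.1) = 201.41/239.76 = 0.840048
C = arccos(0.840048) = 32.85°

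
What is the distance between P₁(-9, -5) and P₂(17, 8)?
Using the distance formula: d = sqrt((x₂-x₁)² + (y₂-y₁)²)
dx = 17 - (-9) = 26
dy = 8 - (-5) = 13
d = sqrt(26² + 13²) = sqrt(676 + 169) = sqrt(845) = 29.07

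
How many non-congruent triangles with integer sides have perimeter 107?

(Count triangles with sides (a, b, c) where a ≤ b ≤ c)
With a ≤ b ≤ c and a + b + c = 107, the triangle inequality a + b > c gives c < 107/2, so c ≤ 53.
Iterate a from 1 to ⌊p/3⌋ = 35; for each a, b ranges from a to ⌊(p−a)/2⌋ with c = p − a − b, keeping only c ≥ b.
Triples: (1, 53, 53), (2, 52, 53), (3, 51, 53), …
Count = 252 triangles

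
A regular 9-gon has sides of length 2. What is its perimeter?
Perimeter = number of sides * side length
Perimeter = 9 * 2
Perimeter = 18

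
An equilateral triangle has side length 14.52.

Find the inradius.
For an equilateral triangle, r = s/(2√3) where s is the side.
r = 14.52/(2√3) = 14.52/3.464102 = 4.192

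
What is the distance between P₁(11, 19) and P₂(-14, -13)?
Using the distance formula: d = sqrt((x₂-x₁)² + (y₂-y₁)²)
dx = (-14) - 11 = -25
dy = (-13) - 19 = -32
d = sqrt((-25)² + (-32)²) = sqrt(625 + 1024) = sqrt(1649) = 40.61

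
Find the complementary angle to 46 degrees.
Complementary angles sum to 90 degrees.
Other angle = 90 - 46
Other angle = 44 degrees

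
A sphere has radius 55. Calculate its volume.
Volume = (4/3) * pi * r³
Volume = (4/3) * pi * 55³
Volume = (4/3) * pi * 166375
Volume = 696909.97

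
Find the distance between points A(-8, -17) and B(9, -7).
Using the distance formula: d = sqrt((x₂-x₁)² + (y₂-y₁)²)
dx = 9 - (-8) = 17
dy = (-7) - (-17) = 10
d = sqrt(17² + 10²) = sqrt(289 + 100) = sqrt(389) = 19.72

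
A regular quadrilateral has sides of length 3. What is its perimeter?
Perimeter = number of sides * side length
Perimeter = 4 * 3
Perimeter = 12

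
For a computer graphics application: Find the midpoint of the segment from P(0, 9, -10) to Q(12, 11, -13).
Midpoint = ((0+12)/2, (9+11)/2, (-10-13)/2) = (6, 10, -11.5)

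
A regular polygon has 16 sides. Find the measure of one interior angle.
Interior angle of a regular n-gon = (n-2)*180/n
Interior angle = (16-2)*180/16
Interior angle = 14*180/16
Interior angle = 2520/16
Interior angle = 157.50 degrees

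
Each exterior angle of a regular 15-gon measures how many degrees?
Exterior angle of a regular n-gon = 360/n
Exterior angle = 360/15
Exterior angle = 24 degrees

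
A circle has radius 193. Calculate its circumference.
Circumference = 2 * pi * r
Circumference = 2 * pi * 193
Circumference = 1212.65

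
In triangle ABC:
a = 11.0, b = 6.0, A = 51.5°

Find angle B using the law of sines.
sin(B)/b = sin(A)/a
sin(B) = b·sin(A)/a = 6.0·sin(51.5°)/11.0 = 0.426877
B = arcsin(0.426877) = 25.27°  (b ≤ a, so B ≤ A and the acute solution is unique)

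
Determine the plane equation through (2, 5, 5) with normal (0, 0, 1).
d = n·P = (0)(2) + (0)(5) + (1)(5) = 5
Plane: z = 5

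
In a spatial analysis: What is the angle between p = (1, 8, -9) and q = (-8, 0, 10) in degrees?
p·q = -98, |p|² = 146, |q|² = 164
cos θ = -98/√23944 ≈ -0.6333
θ ≈ 129.3°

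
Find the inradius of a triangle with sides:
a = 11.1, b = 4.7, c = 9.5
s = (a+b+c)/2 = (11.1+4.7+9.5)/2 = 12.65
Area = √(s(s-a)(s-b)(s-c)) = √(12.65·1.55·7.95·3.15) = 22.159
r = Area/s = 22.159/12.65 = 1.752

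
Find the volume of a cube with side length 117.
Volume = s³
Volume = 117³
Volume = 1601613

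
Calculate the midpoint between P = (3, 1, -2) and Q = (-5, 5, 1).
Midpoint = ((3-5)/2, (1+5)/2, (-2+1)/2) = (-1, 3, -0.5)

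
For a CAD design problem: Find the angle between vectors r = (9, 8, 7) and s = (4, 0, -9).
r·s = -27, |r|² = 194, |s|² = 97
cos θ = -27/√18818 ≈ -0.1968
θ ≈ 101.4°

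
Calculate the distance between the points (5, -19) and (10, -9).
Using the distance formula: d = sqrt((x₂-x₁)² + (y₂-y₁)²)
dx = 10 - 5 = 5
dy = (-9) - (-19) = 10
d = sqrt(5² + 10²) = sqrt(25 + 100) = sqrt(125) = 11.18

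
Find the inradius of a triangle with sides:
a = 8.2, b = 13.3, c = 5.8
s = (a+b+c)/2 = (8.2+13.3+5.8)/2 = 13.65
Area = √(s(s-a)(s-b)(s-c)) = √(13.65·5.45·0.35·7.85) = 14.2966
r = Area/s = 14.2966/13.65 = 1.047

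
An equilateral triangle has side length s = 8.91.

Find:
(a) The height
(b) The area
(a) Height h = s·√3/2 = 8.91·√3/2 = 7.716
(b) Area = (√3/4)·s² = (√3/4)·8.91² = (√3/4)·79.3881 = 34.38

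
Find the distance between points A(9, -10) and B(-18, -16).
Using the distance formula: d = sqrt((x₂-x₁)² + (y₂-y₁)²)
dx = (-18) - 9 = -27
dy = (-16) - (-10) = -6
d = sqrt((-27)² + (-6)²) = sqrt(729 + 36) = sqrt(765) = 27.66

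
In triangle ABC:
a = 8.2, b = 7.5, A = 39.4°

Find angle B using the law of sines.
sin(B)/b = sin(A)/a
sin(B) = b·sin(A)/a = 7.5·sin(39.4°)/8.2 = 0.580546
B = arcsin(0.580546) = 35.49°  (b ≤ a, so B ≤ A and the acute solution is unique)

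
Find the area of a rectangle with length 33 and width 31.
Area = length * width
Area = 33 * 31
Area = 1023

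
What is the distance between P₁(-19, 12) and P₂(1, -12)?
Using the distance formula: d = sqrt((x₂-x₁)² + (y₂-y₁)²)
dx = 1 - (-19) = 20
dy = (-12) - 12 = -24
d = sqrt(20² + (-24)²) = sqrt(400 + 576) = sqrt(976) = 31.24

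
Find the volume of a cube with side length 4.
Volume = s³
Volume = 4³
Volume = 64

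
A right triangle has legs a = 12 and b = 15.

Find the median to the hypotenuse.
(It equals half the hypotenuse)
Hypotenuse c = √(12² + 15²) = √369 = 19.2094
Median to hypotenuse = c/2 = 9.605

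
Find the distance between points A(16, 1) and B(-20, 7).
Using the distance formula: d = sqrt((x₂-x₁)² + (y₂-y₁)²)
dx = (-20) - 16 = -36
dy = 7 - 1 = 6
d = sqrt((-36)² + 6²) = sqrt(1296 + 36) = sqrt(1332) = 36.50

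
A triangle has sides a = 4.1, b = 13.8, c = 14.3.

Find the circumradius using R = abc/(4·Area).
s = (a+b+c)/2 = 16.1
Area = √(s(s-a)(s-b)(s-c)) = √(16.1·12·2.3·1.8) = 28.2816
R = abc/(4·Area) = (4.1·13.8·14.3)/(4·28.2816) = 809.094/113.1264 = 7.152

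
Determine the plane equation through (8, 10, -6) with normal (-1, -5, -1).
d = n·P = (-1)(8) + (-5)(10) + (-1)(-6) = -52
Plane: -x - 5y - z = -52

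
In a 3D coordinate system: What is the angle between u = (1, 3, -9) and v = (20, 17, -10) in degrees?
u·v = 161, |u|² = 91, |v|² = 789
cos θ = 161/√71799 ≈ 0.6009
θ ≈ 53.07°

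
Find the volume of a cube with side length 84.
Volume = s³
Volume = 84³
Volume = 592704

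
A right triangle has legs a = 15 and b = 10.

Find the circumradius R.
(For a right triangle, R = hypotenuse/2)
Hypotenuse c = √(15² + 10²) = √325 = 18.0278
R = c/2 = 9.014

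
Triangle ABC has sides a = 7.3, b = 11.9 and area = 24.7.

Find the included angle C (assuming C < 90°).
Area = ½ab·sin(C)  →  sin(C) = 2·Area/(ab)
sin(C) = 2·24.7/(7.3·11.9) = 0.568666
C = arcsin(0.568666) = 34.66°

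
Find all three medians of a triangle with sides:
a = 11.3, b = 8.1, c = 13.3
Using m_x = ½√(2y² + 2z² - x²):
m_a = ½√(2·8.1² + 2·13.3² - 11.3²) = ½√357.31 = 9.451
m_b = ½√(2·11.3² + 2·13.3² - 8.1²) = ½√543.55 = 11.66
m_c = ½√(2·11.3² + 2·8.1² - 13.3²) = ½√209.71 = 7.241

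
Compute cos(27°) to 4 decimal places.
cos(27 degrees) = 0.891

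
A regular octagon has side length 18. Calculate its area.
For a regular 8-gon with side length s = 18:
Apothem a = s / (2*tan(pi/8)) = 18 / (2*tan(pi/8)) ≈ 21.7279
Perimeter P = 8 * 18 = 144
Area = (1/2) * P * a = (1/2) * 144 * 21.7279 = 1564.41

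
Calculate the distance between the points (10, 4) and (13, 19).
Using the distance formula: d = sqrt((x₂-x₁)² + (y₂-y₁)²)
dx = 13 - 10 = 3
dy = 19 - 4 = 15
d = sqrt(3² + 15²) = sqrt(9 + 225) = sqrt(234) = 15.30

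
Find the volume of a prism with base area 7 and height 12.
Volume = base area * height
Volume = 7 * 12
Volume = 84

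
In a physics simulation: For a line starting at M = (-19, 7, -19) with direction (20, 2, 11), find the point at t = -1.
P(-1) = (-19 + 20(-1), 7 + 2(-1), -19 + 11(-1)) = (-39, 5, -30)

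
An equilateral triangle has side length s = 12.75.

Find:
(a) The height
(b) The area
(a) Height h = s·√3/2 = 12.75·√3/2 = 11.04
(b) Area = (√3/4)·s² = (√3/4)·12.75² = (√3/4)·162.562 = 70.39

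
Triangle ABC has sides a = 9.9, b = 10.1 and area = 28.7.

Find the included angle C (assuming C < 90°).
Area = ½ab·sin(C)  →  sin(C) = 2·Area/(ab)
sin(C) = 2·28.7/(9.9·10.1) = 0.574057
C = arcsin(0.574057) = 35.03°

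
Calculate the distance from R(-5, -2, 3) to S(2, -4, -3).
d = √[(7)² + (-2)² + (-6)²] = √89 = 9.434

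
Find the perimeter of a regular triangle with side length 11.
Perimeter = number of sides * side length
Perimeter = 3 * 11
Perimeter = 33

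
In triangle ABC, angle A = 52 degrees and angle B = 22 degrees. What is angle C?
Sum of angles in a triangle = 180 degrees
Third angle = 180 - 52 - 22
Third angle = 106 degrees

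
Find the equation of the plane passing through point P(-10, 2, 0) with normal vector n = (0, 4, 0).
d = n·P = (0)(-10) + (4)(2) + (0)(0) = 8
Plane: 4y = 8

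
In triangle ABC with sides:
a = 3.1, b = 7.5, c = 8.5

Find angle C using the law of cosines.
cos(C) = (a² + b² - c²)/(2ab)
cos(C) = (3.1² + 7.5² - 8.5²)/(2·3.1·7.5) = -6.39/46.5 = -0.137419
C = arccos(-0.137419) = 97.9°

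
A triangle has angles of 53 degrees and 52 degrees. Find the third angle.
Sum of angles in a triangle = 180 degrees
Third angle = 180 - 53 - 52
Third angle = 75 degrees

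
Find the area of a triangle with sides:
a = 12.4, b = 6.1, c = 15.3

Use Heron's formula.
s = (a+b+c)/2 = (12.4+6.1+15.3)/2 = 16.9
A = √(s(s-a)(s-b)(s-c)) = √(16.9·4.5·10.8·1.6)
A = √1314.14 = 36.25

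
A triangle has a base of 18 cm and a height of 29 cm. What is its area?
Area = (1/2) * base * height
Area = (1/2) * 18 * 29
Area = 261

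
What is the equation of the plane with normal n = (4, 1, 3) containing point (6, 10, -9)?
d = n·P = (4)(6) + (1)(10) + (3)(-9) = 7
Plane: 4x + y + 3z = 7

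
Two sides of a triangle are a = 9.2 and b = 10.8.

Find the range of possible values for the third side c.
By the triangle inequality: |a - b| < c < a + b
|9.2 - 10.8| < c < 9.2 + 10.8
1.6 < c < 20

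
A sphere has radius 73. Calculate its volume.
Volume = (4/3) * pi * r³
Volume = (4/3) * pi * 73³
Volume = (4/3) * pi * 389017
Volume = 1629510.60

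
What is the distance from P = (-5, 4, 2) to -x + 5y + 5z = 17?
d = |(-1)(-5) + 5(4) + 5(2) - (17)| / √((-1)² + 5² + 5²) = 18/√51 = 2.521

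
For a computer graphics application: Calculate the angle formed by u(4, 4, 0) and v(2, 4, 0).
u·v = 24, |u|² = 32, |v|² = 20
cos θ = 24/√640 ≈ 0.9487
θ ≈ 18.43°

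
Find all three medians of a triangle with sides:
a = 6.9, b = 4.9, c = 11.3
Using m_x = ½√(2y² + 2z² - x²):
m_a = ½√(2·4.9² + 2·11.3² - 6.9²) = ½√255.79 = 7.997
m_b = ½√(2·6.9² + 2·11.3² - 4.9²) = ½√326.59 = 9.036
m_c = ½√(2·6.9² + 2·4.9² - 11.3²) = ½√15.55 = 1.972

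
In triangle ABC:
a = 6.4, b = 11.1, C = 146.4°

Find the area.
Using A = ½ab·sin(C):
A = ½·6.4·11.1·sin(146.4°) = ½·71.04·0.553392 = 19.66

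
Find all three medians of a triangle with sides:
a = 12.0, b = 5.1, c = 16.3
Using m_x = ½√(2y² + 2z² - x²):
m_a = ½√(2·5.1² + 2·16.3² - 12.0²) = ½√439.4 = 10.48
m_b = ½√(2·12.0² + 2·16.3² - 5.1²) = ½√793.37 = 14.08
m_c = ½√(2·12.0² + 2·5.1² - 16.3²) = ½√74.33 = 4.311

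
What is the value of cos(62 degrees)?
cos(62 degrees) = 0.4695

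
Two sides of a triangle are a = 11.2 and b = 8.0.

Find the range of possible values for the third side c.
By the triangle inequality: |a - b| < c < a + b
|11.2 - 8.0| < c < 11.2 + 8.0
3.2 < c < 19.2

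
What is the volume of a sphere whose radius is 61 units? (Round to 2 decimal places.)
Volume = (4/3) * pi * r³
Volume = (4/3) * pi * 61³
Volume = (4/3) * pi * 226981
Volume = 950775.79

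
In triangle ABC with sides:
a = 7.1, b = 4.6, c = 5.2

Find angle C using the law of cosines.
cos(C) = (a² + b² - c²)/(2ab)
cos(C) = (7.1² + 4.6² - 5.2²)/(2·7.1·4.6) = 44.53/65.32 = 0.681721
C = arccos(0.681721) = 47.02°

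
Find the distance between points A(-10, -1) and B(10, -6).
Using the distance formula: d = sqrt((x₂-x₁)² + (y₂-y₁)²)
dx = 10 - (-10) = 20
dy = (-6) - (-1) = -5
d = sqrt(20² + (-5)²) = sqrt(400 + 25) = sqrt(425) = 20.62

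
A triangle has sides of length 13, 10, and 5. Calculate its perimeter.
Perimeter = sum of all sides
Perimeter = 13 + 10 + 5
Perimeter = 28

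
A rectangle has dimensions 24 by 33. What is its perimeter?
Perimeter = 2 * (length + width)
Perimeter = 2 * (24 + 33)
Perimeter = 2 * 57
Perimeter = 114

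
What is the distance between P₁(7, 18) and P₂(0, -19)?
Using the distance formula: d = sqrt((x₂-x₁)² + (y₂-y₁)²)
dx = 0 - 7 = -7
dy = (-19) - 18 = -37
d = sqrt((-7)² + (-37)²) = sqrt(49 + 1369) = sqrt(1418) = 37.66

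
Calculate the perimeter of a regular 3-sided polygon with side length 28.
Perimeter = number of sides * side length
Perimeter = 3 * 28
Perimeter = 84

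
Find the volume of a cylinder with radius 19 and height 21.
Volume = pi * r² * h
Volume = pi * 19² * 21
Volume = pi * 361 * 21
Volume = pi * 7581
Volume = 23816.41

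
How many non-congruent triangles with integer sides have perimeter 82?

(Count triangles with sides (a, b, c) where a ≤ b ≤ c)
With a ≤ b ≤ c and a + b + c = 82, the triangle inequality a + b > c gives c < 82/2, so c ≤ 40.
Iterate a from 1 to ⌊p/3⌋ = 27; for each a, b ranges from a to ⌊(p−a)/2⌋ with c = p − a − b, keeping only c ≥ b.
Triples: (2, 40, 40), (3, 39, 40), (4, 38, 40), …
Count = 140 triangles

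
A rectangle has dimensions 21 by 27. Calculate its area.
Area = length * width
Area = 21 * 27
Area = 567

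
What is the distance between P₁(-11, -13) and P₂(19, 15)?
Using the distance formula: d = sqrt((x₂-x₁)² + (y₂-y₁)²)
dx = 19 - (-11) = 30
dy = 15 - (-13) = 28
d = sqrt(30² + 28²) = sqrt(900 + 784) = sqrt(1684) = 41.04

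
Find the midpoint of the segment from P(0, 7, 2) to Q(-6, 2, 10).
Midpoint = ((0-6)/2, (7+2)/2, (2+10)/2) = (-3, 4.5, 6)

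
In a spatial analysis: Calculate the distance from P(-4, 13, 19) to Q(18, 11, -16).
d = √[(22)² + (-2)² + (-35)²] = √1713 = 41.39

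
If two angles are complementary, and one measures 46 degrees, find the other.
Complementary angles sum to 90 degrees.
Other angle = 90 - 46
Other angle = 44 degrees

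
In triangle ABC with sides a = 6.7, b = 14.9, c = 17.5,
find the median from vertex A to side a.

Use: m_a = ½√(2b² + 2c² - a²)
m_a = ½√(2·14.9² + 2·17.5² - 6.7²)
m_a = ½√(444.02 + 612.5 - 44.89) = ½√1011.63 = 15.9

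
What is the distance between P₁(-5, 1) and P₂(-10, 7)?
Using the distance formula: d = sqrt((x₂-x₁)² + (y₂-y₁)²)
dx = (-10) - (-5) = -5
dy = 7 - 1 = 6
d = sqrt((-5)² + 6²) = sqrt(25 + 36) = sqrt(61) = 7.81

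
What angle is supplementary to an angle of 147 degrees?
Supplementary angles sum to 180 degrees.
Other angle = 180 - 147
Other angle = 33 degrees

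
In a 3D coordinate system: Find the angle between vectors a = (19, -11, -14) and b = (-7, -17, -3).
a·b = 96, |a|² = 678, |b|² = 347
cos θ = 96/√235266 ≈ 0.1979
θ ≈ 78.58°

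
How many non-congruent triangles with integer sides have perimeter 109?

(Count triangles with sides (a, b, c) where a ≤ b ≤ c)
With a ≤ b ≤ c and a + b + c = 109, the triangle inequality a + b > c gives c < 109/2, so c ≤ 54.
Iterate a from 1 to ⌊p/3⌋ = 36; for each a, b ranges from a to ⌊(p−a)/2⌋ with c = p − a − b, keeping only c ≥ b.
Triples: (1, 54, 54), (2, 53, 54), (3, 52, 54), …
Count = 261 triangles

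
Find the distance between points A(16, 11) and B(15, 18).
Using the distance formula: d = sqrt((x₂-x₁)² + (y₂-y₁)²)
dx = 15 - 16 = -1
dy = 18 - 11 = 7
d = sqrt((-1)² + 7²) = sqrt(1 + 49) = sqrt(50) = 7.07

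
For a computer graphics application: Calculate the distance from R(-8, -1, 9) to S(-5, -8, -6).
d = √[(3)² + (-7)² + (-15)²] = √283 = 16.82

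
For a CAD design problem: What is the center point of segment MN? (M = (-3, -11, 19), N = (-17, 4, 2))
Midpoint = ((-3-17)/2, (-11+4)/2, (19+2)/2) = (-10, -3.5, 10.5)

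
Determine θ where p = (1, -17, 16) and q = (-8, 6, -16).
p·q = -366, |p|² = 546, |q|² = 356
cos θ = -366/√194376 ≈ -0.8302
θ ≈ 146.1°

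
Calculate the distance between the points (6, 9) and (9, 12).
Using the distance formula: d = sqrt((x₂-x₁)² + (y₂-y₁)²)
dx = 9 - 6 = 3
dy = 12 - 9 = 3
d = sqrt(3² + 3²) = sqrt(9 + 9) = sqrt(18) = 4.24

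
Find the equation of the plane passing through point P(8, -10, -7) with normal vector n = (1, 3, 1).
d = n·P = (1)(8) + (3)(-10) + (1)(-7) = -29
Plane: x + 3y + z = -29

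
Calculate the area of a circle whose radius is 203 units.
Area = pi * r²
Area = pi * 203²
Area = pi * 41209
Area = 129461.89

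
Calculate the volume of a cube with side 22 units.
Volume = s³
Volume = 22³
Volume = 10648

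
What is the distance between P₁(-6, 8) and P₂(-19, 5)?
Using the distance formula: d = sqrt((x₂-x₁)² + (y₂-y₁)²)
dx = (-19) - (-6) = -13
dy = 5 - 8 = -3
d = sqrt((-13)² + (-3)²) = sqrt(169 + 9) = sqrt(178) = 13.34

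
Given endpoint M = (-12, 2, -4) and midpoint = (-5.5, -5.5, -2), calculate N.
N = (2×(-5.5) - (-12), 2×(-5.5) - 2, 2×(-2) - (-4)) = (1, -13, 0)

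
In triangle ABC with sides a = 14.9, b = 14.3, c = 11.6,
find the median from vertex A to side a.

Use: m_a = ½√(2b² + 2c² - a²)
m_a = ½√(2·14.3² + 2·11.6² - 14.9²)
m_a = ½√(408.98 + 269.12 - 222.01) = ½√456.09 = 10.68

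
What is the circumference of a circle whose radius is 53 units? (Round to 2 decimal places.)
Circumference = 2 * pi * r
Circumference = 2 * pi * 53
Circumference = 333.01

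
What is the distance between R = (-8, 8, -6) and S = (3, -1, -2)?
d = √[(11)² + (-9)² + (4)²] = √218 = 14.76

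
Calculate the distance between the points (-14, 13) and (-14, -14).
Using the distance formula: d = sqrt((x₂-x₁)² + (y₂-y₁)²)
dx = (-14) - (-14) = 0
dy = (-14) - 13 = -27
d = sqrt(0² + (-27)²) = sqrt(0 + 729) = sqrt(729) = 27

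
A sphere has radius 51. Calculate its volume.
Volume = (4/3) * pi * r³
Volume = (4/3) * pi * 51³
Volume = (4/3) * pi * 132651
Volume = 555647.21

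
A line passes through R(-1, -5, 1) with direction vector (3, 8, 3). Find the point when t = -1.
P(-1) = (-1 + 3(-1), -5 + 8(-1), 1 + 3(-1)) = (-4, -13, -2)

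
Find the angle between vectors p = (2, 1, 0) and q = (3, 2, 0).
p·q = 8, |p|² = 5, |q|² = 13
cos θ = 8/√65 ≈ 0.9923
θ ≈ 7.125°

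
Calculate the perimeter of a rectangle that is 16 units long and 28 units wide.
Perimeter = 2 * (length + width)
Perimeter = 2 * (16 + 28)
Perimeter = 2 * 44
Perimeter = 88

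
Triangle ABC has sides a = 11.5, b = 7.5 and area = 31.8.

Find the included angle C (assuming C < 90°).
Area = ½ab·sin(C)  →  sin(C) = 2·Area/(ab)
sin(C) = 2·31.8/(11.5·7.5) = 0.737391
C = arcsin(0.737391) = 47.51°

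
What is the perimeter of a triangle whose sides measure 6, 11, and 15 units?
Perimeter = sum of all sides
Perimeter = 6 + 11 + 15
Perimeter = 32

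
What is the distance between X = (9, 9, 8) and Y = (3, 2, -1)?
d = √[(-6)² + (-7)² + (-9)²] = √166 = 12.88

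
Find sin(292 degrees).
sin(292 degrees) = -0.9272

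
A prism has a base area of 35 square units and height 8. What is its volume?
Volume = base area * height
Volume = 35 * 8
Volume = 280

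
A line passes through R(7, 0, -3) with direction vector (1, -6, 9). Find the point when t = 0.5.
P(0.5) = (7 + 1(0.5), 0 + (-6)(0.5), -3 + 9(0.5)) = (7.5, -3, 1.5)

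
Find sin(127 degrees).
sin(127 degrees) = 0.7986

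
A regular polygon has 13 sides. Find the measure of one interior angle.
Interior angle of a regular n-gon = (n-2)*180/n
Interior angle = (13-2)*180/13
Interior angle = 11*180/13
Interior angle = 1980/13
Interior angle = 152.31 degrees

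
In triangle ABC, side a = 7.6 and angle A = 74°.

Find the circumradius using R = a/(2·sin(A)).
R = a/(2·sin(A)) = 7.6/(2·sin(74°))
R = 7.6/(2·0.961262) = 7.6/1.922523 = 3.953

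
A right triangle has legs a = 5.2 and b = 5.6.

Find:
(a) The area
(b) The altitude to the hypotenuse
(a) Area = ½ab = ½·5.2·5.6 = 14.56
(b) Hypotenuse c = √(5.2² + 5.6²) = √58.4 = 7.64199
    Area = ½·c·h_c  →  h_c = 2·Area/c = 2·14.56/7.64199 = 3.811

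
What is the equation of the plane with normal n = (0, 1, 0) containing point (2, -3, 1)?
d = n·P = (0)(2) + (1)(-3) + (0)(1) = -3
Plane: y = -3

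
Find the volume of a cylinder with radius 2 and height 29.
Volume = pi * r² * h
Volume = pi * 2² * 29
Volume = pi * 4 * 29
Volume = pi * 116
Volume = 364.42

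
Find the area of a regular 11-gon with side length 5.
For a regular 11-gon with side length s = 5:
Apothem a = s / (2*tan(pi/11)) = 5 / (2*tan(pi/11)) ≈ 8.5142
Perimeter P = 11 * 5 = 55
Area = (1/2) * P * a = (1/2) * 55 * 8.5142 = 234.14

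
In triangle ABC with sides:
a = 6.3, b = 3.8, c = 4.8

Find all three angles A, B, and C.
By the law of cosines:
cos(A) = (b² + c² - a²)/(2bc) = -0.060581  →  A = 93.47°
cos(B) = (a² + c² - b²)/(2ac) = 0.798446  →  B = 37.02°
cos(C) = (a² + b² - c²)/(2ab) = 0.649332  →  C = 49.51°
Check: A + B + C = 180.0° ✓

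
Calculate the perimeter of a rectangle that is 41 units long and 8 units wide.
Perimeter = 2 * (length + width)
Perimeter = 2 * (41 + 8)
Perimeter = 2 * 49
Perimeter = 98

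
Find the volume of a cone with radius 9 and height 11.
Volume = (1/3) * pi * r² * h
Volume = (1/3) * pi * 9² * 11
Volume = (1/3) * pi * 81 * 11
Volume = (1/3) * pi * 891
Volume = 933.05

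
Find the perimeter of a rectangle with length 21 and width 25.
Perimeter = 2 * (length + width)
Perimeter = 2 * (21 + 25)
Perimeter = 2 * 46
Perimeter = 92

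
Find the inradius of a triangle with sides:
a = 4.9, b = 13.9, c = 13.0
s = (a+b+c)/2 = (4.9+13.9+13.0)/2 = 15.9
Area = √(s(s-a)(s-b)(s-c)) = √(15.9·11·2·2.9) = 31.85
r = Area/s = 31.85/15.9 = 2.003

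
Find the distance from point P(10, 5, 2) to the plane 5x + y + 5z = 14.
d = |5(10) + 1(5) + 5(2) - (14)| / √(5² + 1² + 5²) = 51/√51 = 7.141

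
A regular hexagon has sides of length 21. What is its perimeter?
Perimeter = number of sides * side length
Perimeter = 6 * 21
Perimeter = 126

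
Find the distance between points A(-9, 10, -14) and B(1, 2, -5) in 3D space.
d = √[(10)² + (-8)² + (9)²] = √245 = 15.65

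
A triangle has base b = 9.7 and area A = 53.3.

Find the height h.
A = ½bh  →  h = 2A/b
h = 2·53.3/9.7 = 10.99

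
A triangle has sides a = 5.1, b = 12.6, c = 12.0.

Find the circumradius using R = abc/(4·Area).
s = (a+b+c)/2 = 14.85
Area = √(s(s-a)(s-b)(s-c)) = √(14.85·9.75·2.25·2.85) = 30.4705
R = abc/(4·Area) = (5.1·12.6·12.0)/(4·30.4705) = 771.12/121.882 = 6.327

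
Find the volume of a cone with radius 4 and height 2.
Volume = (1/3) * pi * r² * h
Volume = (1/3) * pi * 4² * 2
Volume = (1/3) * pi * 16 * 2
Volume = (1/3) * pi * 32
Volume = 33.51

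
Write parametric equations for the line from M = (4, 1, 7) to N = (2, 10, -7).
Direction vector d = N - M = (-2, 9, -14)
x = 4 - 2t, y = 1 + 9t, z = 7 - 14t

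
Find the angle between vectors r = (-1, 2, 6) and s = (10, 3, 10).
r·s = 56, |r|² = 41, |s|² = 209
cos θ = 56/√8569 ≈ 0.605
θ ≈ 52.77°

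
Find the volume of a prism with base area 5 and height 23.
Volume = base area * height
Volume = 5 * 23
Volume = 115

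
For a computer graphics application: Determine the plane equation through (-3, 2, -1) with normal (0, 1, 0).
d = n·P = (0)(-3) + (1)(2) + (0)(-1) = 2
Plane: y = 2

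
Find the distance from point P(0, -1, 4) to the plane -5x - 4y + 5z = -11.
d = |(-5)(0) + (-4)(-1) + 5(4) - (-11)| / √((-5)² + (-4)² + 5²) = 35/√66 = 4.308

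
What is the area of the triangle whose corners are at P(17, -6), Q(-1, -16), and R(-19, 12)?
Using the coordinate formula: Area = (1/2)|x₁(y₂-y₃) + x₂(y₃-y₁) + x₃(y₁-y₂)|
Area = (1/2)|17((-16)-12) + (-1)(12-(-6)) + (-19)((-6)-(-16))|
Area = (1/2)|17*(-28) + (-1)*18 + (-19)*10|
Area = (1/2)|(-476) + (-18) + (-190)|
Area = (1/2)*684 = 342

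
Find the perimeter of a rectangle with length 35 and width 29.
Perimeter = 2 * (length + width)
Perimeter = 2 * (35 + 29)
Perimeter = 2 * 64
Perimeter = 128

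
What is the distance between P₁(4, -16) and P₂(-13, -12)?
Using the distance formula: d = sqrt((x₂-x₁)² + (y₂-y₁)²)
dx = (-13) - 4 = -17
dy = (-12) - (-16) = 4
d = sqrt((-17)² + 4²) = sqrt(289 + 16) = sqrt(305) = 17.46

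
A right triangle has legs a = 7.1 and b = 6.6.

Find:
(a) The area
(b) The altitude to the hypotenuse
(a) Area = ½ab = ½·7.1·6.6 = 23.43
(b) Hypotenuse c = √(7.1² + 6.6²) = √93.97 = 9.69381
    Area = ½·c·h_c  →  h_c = 2·Area/c = 2·23.43/9.69381 = 4.834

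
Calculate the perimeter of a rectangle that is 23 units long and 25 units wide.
Perimeter = 2 * (length + width)
Perimeter = 2 * (23 + 25)
Perimeter = 2 * 48
Perimeter = 96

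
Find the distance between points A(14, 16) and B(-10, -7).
Using the distance formula: d = sqrt((x₂-x₁)² + (y₂-y₁)²)
dx = (-10) - 14 = -24
dy = (-7) - 16 = -23
d = sqrt((-24)² + (-23)²) = sqrt(576 + 529) = sqrt(1105) = 33.24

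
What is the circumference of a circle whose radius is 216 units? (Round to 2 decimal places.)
Circumference = 2 * pi * r
Circumference = 2 * pi * 216
Circumference = 1357.17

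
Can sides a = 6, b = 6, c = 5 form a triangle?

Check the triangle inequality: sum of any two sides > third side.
Yes, triangle inequality satisfied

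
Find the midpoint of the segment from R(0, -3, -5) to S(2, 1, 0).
Midpoint = ((0+2)/2, (-3+1)/2, (-5+0)/2) = (1, -1, -2.5)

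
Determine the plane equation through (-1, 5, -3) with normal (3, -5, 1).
d = n·P = (3)(-1) + (-5)(5) + (1)(-3) = -31
Plane: 3x - 5y + z = -31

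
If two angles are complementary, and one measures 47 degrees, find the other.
Complementary angles sum to 90 degrees.
Other angle = 90 - 47
Other angle = 43 degrees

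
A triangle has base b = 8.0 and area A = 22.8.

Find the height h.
A = ½bh  →  h = 2A/b
h = 2·22.8/8.0 = 5.7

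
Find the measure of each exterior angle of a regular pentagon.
Exterior angle of a regular n-gon = 360/n
Exterior angle = 360/5
Exterior angle = 72 degrees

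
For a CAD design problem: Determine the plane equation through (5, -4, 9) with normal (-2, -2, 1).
d = n·P = (-2)(5) + (-2)(-4) + (1)(9) = 7
Plane: -2x - 2y + z = 7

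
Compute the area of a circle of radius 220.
Area = pi * r²
Area = pi * 220²
Area = pi * 48400
Area = 152053.08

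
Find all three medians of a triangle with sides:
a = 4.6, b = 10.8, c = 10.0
Using m_x = ½√(2y² + 2z² - x²):
m_a = ½√(2·10.8² + 2·10.0² - 4.6²) = ½√412.12 = 10.15
m_b = ½√(2·4.6² + 2·10.0² - 10.8²) = ½√125.68 = 5.605
m_c = ½√(2·4.6² + 2·10.8² - 10.0²) = ½√175.6 = 6.626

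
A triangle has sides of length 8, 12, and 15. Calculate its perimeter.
Perimeter = sum of all sides
Perimeter = 8 + 12 + 15
Perimeter = 35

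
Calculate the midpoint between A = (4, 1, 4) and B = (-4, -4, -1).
Midpoint = ((4-4)/2, (1-4)/2, (4-1)/2) = (0, -1.5, 1.5)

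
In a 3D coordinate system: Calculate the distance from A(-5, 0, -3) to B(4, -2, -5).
d = √[(9)² + (-2)² + (-2)²] = √89 = 9.434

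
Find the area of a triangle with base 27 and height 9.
Area = (1/2) * base * height
Area = (1/2) * 27 * 9
Area = 121.50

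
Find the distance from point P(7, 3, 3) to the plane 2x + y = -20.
d = |2(7) + 1(3) + 0(3) - (-20)| / √(2² + 1² + 0²) = 37/√5 = 16.55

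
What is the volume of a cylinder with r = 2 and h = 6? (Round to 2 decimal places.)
Volume = pi * r² * h
Volume = pi * 2² * 6
Volume = pi * 4 * 6
Volume = pi * 24
Volume = 75.40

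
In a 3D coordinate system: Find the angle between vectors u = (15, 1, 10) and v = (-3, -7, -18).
u·v = -232, |u|² = 326, |v|² = 382
cos θ = -232/√124532 ≈ -0.6574
θ ≈ 131.1°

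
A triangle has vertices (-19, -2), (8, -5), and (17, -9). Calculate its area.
Using the coordinate formula: Area = (1/2)|x₁(y₂-y₃) + x₂(y₃-y₁) + x₃(y₁-y₂)|
Area = (1/2)|(-19)((-5)-(-9)) + 8((-9)-(-2)) + 17((-2)-(-5))|
Area = (1/2)|(-19)*4 + 8*(-7) + 17*3|
Area = (1/2)|(-76) + (-56) + 51|
Area = (1/2)*81 = 40.50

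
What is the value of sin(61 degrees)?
sin(61 degrees) = 0.8746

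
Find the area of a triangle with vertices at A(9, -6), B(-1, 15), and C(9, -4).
Using the coordinate formula: Area = (1/2)|x₁(y₂-y₃) + x₂(y₃-y₁) + x₃(y₁-y₂)|
Area = (1/2)|9(15-(-4)) + (-1)((-4)-(-6)) + 9((-6)-15)|
Area = (1/2)|9*19 + (-1)*2 + 9*(-21)|
Area = (1/2)|171 + (-2) + (-189)|
Area = (1/2)*20 = 10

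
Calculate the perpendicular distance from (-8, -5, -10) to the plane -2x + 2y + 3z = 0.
d = |(-2)(-8) + 2(-5) + 3(-10) - (0)| / √((-2)² + 2² + 3²) = 24/√17 = 5.821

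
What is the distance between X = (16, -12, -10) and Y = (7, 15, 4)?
d = √[(-9)² + (27)² + (14)²] = √1006 = 31.72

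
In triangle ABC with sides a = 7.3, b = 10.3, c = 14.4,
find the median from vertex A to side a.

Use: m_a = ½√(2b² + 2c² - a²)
m_a = ½√(2·10.3² + 2·14.4² - 7.3²)
m_a = ½√(212.18 + 414.72 - 53.29) = ½√573.61 = 11.98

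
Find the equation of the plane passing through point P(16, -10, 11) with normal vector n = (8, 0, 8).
d = n·P = (8)(16) + (0)(-10) + (8)(11) = 216
Plane: 8x + 8z = 216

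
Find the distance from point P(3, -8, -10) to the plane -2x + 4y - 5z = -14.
d = |(-2)(3) + 4(-8) + (-5)(-10) - (-14)| / √((-2)² + 4² + (-5)²) = 26/√45 = 3.876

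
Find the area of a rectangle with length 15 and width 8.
Area = length * width
Area = 15 * 8
Area = 120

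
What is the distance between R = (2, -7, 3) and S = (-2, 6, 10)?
d = √[(-4)² + (13)² + (7)²] = √234 = 15.3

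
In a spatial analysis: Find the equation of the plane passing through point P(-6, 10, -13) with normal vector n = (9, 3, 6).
d = n·P = (9)(-6) + (3)(10) + (6)(-13) = -102
Plane: 9x + 3y + 6z = -102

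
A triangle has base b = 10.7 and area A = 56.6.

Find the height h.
A = ½bh  →  h = 2A/b
h = 2·56.6/10.7 = 10.58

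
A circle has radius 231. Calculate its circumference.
Circumference = 2 * pi * r
Circumference = 2 * pi * 231
Circumference = 1451.42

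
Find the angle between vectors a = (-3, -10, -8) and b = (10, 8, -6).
a·b = -62, |a|² = 173, |b|² = 200
cos θ = -62/√34600 ≈ -0.3333
θ ≈ 109.5°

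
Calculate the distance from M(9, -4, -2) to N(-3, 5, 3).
d = √[(-12)² + (9)² + (5)²] = √250 = 15.81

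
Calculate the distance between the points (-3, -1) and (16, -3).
Using the distance formula: d = sqrt((x₂-x₁)² + (y₂-y₁)²)
dx = 16 - (-3) = 19
dy = (-3) - (-1) = -2
d = sqrt(19² + (-2)²) = sqrt(361 + 4) = sqrt(365) = 19.10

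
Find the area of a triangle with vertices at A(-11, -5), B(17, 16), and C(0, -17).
Using the coordinate formula: Area = (1/2)|x₁(y₂-y₃) + x₂(y₃-y₁) + x₃(y₁-y₂)|
Area = (1/2)|(-11)(16-(-17)) + 17((-17)-(-5)) + 0((-5)-16)|
Area = (1/2)|(-11)*33 + 17*(-12) + 0*(-21)|
Area = (1/2)|(-363) + (-204) + 0|
Area = (1/2)*567 = 283.50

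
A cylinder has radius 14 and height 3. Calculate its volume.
Volume = pi * r² * h
Volume = pi * 14² * 3
Volume = pi * 196 * 3
Volume = pi * 588
Volume = 1847.26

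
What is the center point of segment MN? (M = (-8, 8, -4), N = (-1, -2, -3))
Midpoint = ((-8-1)/2, (8-2)/2, (-4-3)/2) = (-4.5, 3, -3.5)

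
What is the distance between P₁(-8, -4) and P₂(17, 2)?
Using the distance formula: d = sqrt((x₂-x₁)² + (y₂-y₁)²)
dx = 17 - (-8) = 25
dy = 2 - (-4) = 6
d = sqrt(25² + 6²) = sqrt(625 + 36) = sqrt(661) = 25.71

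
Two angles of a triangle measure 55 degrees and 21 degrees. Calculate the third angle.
Sum of angles in a triangle = 180 degrees
Third angle = 180 - 55 - 21
Third angle = 104 degrees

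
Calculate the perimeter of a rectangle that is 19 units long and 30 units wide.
Perimeter = 2 * (length + width)
Perimeter = 2 * (19 + 30)
Perimeter = 2 * 49
Perimeter = 98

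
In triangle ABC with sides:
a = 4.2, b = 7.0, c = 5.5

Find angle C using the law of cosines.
cos(C) = (a² + b² - c²)/(2ab)
cos(C) = (4.2² + 7.0² - 5.5²)/(2·4.2·7.0) = 36.39/58.8 = 0.618878
C = arccos(0.618878) = 51.77°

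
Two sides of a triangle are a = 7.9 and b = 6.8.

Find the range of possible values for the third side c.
By the triangle inequality: |a - b| < c < a + b
|7.9 - 6.8| < c < 7.9 + 6.8
1.1 < c < 14.7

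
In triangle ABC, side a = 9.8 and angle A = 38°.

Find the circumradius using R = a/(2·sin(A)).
R = a/(2·sin(A)) = 9.8/(2·sin(38°))
R = 9.8/(2·0.615661) = 9.8/1.231323 = 7.959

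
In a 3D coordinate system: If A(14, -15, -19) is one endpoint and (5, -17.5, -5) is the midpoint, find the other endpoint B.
B = (2×5 - 14, 2×(-17.5) - (-15), 2×(-5) - (-19)) = (-4, -20, 9)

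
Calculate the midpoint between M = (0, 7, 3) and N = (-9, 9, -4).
Midpoint = ((0-9)/2, (7+9)/2, (3-4)/2) = (-4.5, 8, -0.5)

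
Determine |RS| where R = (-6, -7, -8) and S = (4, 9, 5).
d = √[(10)² + (16)² + (13)²] = √525 = 22.91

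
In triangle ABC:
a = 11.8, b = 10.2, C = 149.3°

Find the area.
Using A = ½ab·sin(C):
A = ½·11.8·10.2·sin(149.3°) = ½·120.36·0.510543 = 30.72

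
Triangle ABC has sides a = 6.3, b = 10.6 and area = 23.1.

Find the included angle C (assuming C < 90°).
Area = ½ab·sin(C)  →  sin(C) = 2·Area/(ab)
sin(C) = 2·23.1/(6.3·10.6) = 0.691824
C = arcsin(0.691824) = 43.77°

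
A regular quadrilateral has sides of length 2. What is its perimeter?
Perimeter = number of sides * side length
Perimeter = 4 * 2
Perimeter = 8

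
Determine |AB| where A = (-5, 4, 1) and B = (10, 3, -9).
d = √[(15)² + (-1)² + (-10)²] = √326 = 18.06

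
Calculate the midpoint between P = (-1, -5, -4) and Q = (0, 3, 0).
Midpoint = ((-1+0)/2, (-5+3)/2, (-4+0)/2) = (-0.5, -1, -2)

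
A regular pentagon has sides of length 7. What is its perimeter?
Perimeter = number of sides * side length
Perimeter = 5 * 7
Perimeter = 35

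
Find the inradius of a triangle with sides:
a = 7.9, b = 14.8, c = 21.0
s = (a+b+c)/2 = (7.9+14.8+21.0)/2 = 21.85
Area = √(s(s-a)(s-b)(s-c)) = √(21.85·13.95·7.05·0.85) = 42.7383
r = Area/s = 42.7383/21.85 = 1.956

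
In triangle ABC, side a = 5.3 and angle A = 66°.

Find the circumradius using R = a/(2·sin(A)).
R = a/(2·sin(A)) = 5.3/(2·sin(66°))
R = 5.3/(2·0.913545) = 5.3/1.827091 = 2.901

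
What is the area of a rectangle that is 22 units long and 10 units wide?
Area = length * width
Area = 22 * 10
Area = 220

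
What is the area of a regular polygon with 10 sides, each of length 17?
For a regular 10-gon with side length s = 17:
Apothem a = s / (2*tan(pi/10)) = 17 / (2*tan(pi/10)) ≈ 26.1603
Perimeter P = 10 * 17 = 170
Area = (1/2) * P * a = (1/2) * 170 * 26.1603 = 2223.63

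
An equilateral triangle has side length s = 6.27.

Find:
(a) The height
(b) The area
(a) Height h = s·√3/2 = 6.27·√3/2 = 5.43
(b) Area = (√3/4)·s² = (√3/4)·6.27² = (√3/4)·39.3129 = 17.02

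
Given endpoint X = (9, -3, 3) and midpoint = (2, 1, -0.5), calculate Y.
Y = (2×2 - 9, 2×1 - (-3), 2×(-0.5) - 3) = (-5, 5, -4)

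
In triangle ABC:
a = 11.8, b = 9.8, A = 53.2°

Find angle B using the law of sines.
sin(B)/b = sin(A)/a
sin(B) = b·sin(A)/a = 9.8·sin(53.2°)/11.8 = 0.665014
B = arcsin(0.665014) = 41.68°  (b ≤ a, so B ≤ A and the acute solution is unique)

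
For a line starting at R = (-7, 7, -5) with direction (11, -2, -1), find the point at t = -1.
P(-1) = (-7 + 11(-1), 7 + (-2)(-1), -5 + (-1)(-1)) = (-18, 9, -4)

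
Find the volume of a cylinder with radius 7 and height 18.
Volume = pi * r² * h
Volume = pi * 7² * 18
Volume = pi * 49 * 18
Volume = pi * 882
Volume = 2770.88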